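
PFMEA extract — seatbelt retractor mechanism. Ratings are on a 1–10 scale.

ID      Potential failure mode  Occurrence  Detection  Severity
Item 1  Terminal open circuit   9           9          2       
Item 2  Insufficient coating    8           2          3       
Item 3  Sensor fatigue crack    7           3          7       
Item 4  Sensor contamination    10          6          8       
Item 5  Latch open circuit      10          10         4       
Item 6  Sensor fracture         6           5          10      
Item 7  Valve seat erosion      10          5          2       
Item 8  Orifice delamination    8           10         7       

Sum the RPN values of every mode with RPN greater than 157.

1902

RPN = Severity × Occurrence × Detection:
  Item 1: 2 × 9 × 9 = 162
  Item 2: 3 × 8 × 2 = 48
  Item 3: 7 × 7 × 3 = 147
  Item 4: 8 × 10 × 6 = 480
  Item 5: 4 × 10 × 10 = 400
  Item 6: 10 × 6 × 5 = 300
  Item 7: 2 × 10 × 5 = 100
  Item 8: 7 × 8 × 10 = 560
RPN > 157: Item 1 (162), Item 4 (480), Item 5 (400), Item 6 (300), Item 8 (560).
Sum: 162 + 480 + 400 + 300 + 560 = 1902.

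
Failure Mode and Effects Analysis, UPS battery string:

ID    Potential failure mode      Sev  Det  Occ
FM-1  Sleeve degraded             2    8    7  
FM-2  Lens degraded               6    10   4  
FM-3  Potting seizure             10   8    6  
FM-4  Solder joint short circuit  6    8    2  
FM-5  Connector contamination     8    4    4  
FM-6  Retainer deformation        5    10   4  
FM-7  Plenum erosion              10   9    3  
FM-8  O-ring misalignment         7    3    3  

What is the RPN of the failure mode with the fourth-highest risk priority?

200

RPN = Severity × Occurrence × Detection:
  FM-1: 2 × 7 × 8 = 112
  FM-2: 6 × 4 × 10 = 240
  FM-3: 10 × 6 × 8 = 480
  FM-4: 6 × 2 × 8 = 96
  FM-5: 8 × 4 × 4 = 128
  FM-6: 5 × 4 × 10 = 200
  FM-7: 10 × 3 × 9 = 270
  FM-8: 7 × 3 × 3 = 63
Sorted descending: 480, 270, 240, 200, 128, 112, 96, 63.
The fourth-highest RPN is 200 (FM-6).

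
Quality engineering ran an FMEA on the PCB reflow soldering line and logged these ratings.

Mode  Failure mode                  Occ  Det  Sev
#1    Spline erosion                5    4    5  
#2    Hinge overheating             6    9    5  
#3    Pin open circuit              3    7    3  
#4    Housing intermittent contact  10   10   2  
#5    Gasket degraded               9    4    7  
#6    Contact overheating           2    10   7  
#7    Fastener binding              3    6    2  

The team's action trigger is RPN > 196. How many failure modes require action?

3

RPN = Severity × Occurrence × Detection:
  #1: 5 × 5 × 4 = 100
  #2: 5 × 6 × 9 = 270
  #3: 3 × 3 × 7 = 63
  #4: 2 × 10 × 10 = 200
  #5: 7 × 9 × 4 = 252
  #6: 7 × 2 × 10 = 140
  #7: 2 × 3 × 6 = 36
Modes with RPN > 196: #2 (270), #4 (200), #5 (252) → 3.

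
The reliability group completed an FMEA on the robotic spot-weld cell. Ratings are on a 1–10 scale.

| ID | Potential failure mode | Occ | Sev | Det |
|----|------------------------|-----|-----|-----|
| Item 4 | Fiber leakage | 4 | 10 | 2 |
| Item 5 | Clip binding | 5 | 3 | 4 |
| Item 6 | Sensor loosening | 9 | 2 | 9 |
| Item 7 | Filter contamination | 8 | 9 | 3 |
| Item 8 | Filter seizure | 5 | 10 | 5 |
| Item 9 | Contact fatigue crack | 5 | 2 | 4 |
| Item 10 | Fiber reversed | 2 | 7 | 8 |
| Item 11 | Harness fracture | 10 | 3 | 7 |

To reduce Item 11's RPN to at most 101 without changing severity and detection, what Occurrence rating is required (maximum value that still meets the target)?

4

Item 11: S=3, O=10, D=7 → current RPN = 210.
Fixed product = 21. Need 21 × O ≤ 101, so O ≤ 101/21 = 4.81.
Maximum integer Occurrence rating = 4 (gives RPN 84; O=5 would give 105 > 101).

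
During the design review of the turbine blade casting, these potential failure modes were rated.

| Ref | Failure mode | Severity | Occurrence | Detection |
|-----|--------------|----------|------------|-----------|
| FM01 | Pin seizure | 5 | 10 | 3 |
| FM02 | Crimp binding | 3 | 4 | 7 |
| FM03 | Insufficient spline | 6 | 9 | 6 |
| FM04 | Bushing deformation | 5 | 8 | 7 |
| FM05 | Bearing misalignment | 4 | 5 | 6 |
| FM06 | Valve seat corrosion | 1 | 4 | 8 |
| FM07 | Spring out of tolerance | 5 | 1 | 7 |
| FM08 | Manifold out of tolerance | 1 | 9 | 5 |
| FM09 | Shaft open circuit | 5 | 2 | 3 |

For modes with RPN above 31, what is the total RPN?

RPN = Severity × Occurrence × Detection:
  FM01: 5 × 10 × 3 = 150
  FM02: 3 × 4 × 7 = 84
  FM03: 6 × 9 × 6 = 324
  FM04: 5 × 8 × 7 = 280
  FM05: 4 × 5 × 6 = 120
  FM06: 1 × 4 × 8 = 32
  FM07: 5 × 1 × 7 = 35
  FM08: 1 × 9 × 5 = 45
  FM09: 5 × 2 × 3 = 30
RPN > 31: FM01 (150), FM02 (84), FM03 (324), FM04 (280), FM05 (120), FM06 (32), FM07 (35), FM08 (45).
Sum: 150 + 84 + 324 + 280 + 120 + 32 + 35 + 45 = 1070.

1070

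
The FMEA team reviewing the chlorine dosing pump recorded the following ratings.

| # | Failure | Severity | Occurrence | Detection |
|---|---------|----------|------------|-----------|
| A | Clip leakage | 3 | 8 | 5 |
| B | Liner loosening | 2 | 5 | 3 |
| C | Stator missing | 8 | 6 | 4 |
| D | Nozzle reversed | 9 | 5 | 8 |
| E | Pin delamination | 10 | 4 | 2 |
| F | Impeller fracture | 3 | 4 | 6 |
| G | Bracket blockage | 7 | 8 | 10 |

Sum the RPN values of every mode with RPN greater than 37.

RPN = Severity × Occurrence × Detection:
  A: 3 × 8 × 5 = 120
  B: 2 × 5 × 3 = 30
  C: 8 × 6 × 4 = 192
  D: 9 × 5 × 8 = 360
  E: 10 × 4 × 2 = 80
  F: 3 × 4 × 6 = 72
  G: 7 × 8 × 10 = 560
RPN > 37: A (120), C (192), D (360), E (80), F (72), G (560).
Sum: 120 + 192 + 360 + 80 + 72 + 560 = 1384.

1384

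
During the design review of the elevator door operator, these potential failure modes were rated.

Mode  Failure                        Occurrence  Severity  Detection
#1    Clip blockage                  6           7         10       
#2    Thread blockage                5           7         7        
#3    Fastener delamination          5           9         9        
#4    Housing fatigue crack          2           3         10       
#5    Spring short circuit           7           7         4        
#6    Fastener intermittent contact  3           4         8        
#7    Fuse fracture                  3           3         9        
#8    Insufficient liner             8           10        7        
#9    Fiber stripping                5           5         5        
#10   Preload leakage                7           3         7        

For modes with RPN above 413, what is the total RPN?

RPN = Severity × Occurrence × Detection:
  #1: 7 × 6 × 10 = 420
  #2: 7 × 5 × 7 = 245
  #3: 9 × 5 × 9 = 405
  #4: 3 × 2 × 10 = 60
  #5: 7 × 7 × 4 = 196
  #6: 4 × 3 × 8 = 96
  #7: 3 × 3 × 9 = 81
  #8: 10 × 8 × 7 = 560
  #9: 5 × 5 × 5 = 125
  #10: 3 × 7 × 7 = 147
RPN > 413: #1 (420), #8 (560).
Sum: 420 + 560 = 980.

980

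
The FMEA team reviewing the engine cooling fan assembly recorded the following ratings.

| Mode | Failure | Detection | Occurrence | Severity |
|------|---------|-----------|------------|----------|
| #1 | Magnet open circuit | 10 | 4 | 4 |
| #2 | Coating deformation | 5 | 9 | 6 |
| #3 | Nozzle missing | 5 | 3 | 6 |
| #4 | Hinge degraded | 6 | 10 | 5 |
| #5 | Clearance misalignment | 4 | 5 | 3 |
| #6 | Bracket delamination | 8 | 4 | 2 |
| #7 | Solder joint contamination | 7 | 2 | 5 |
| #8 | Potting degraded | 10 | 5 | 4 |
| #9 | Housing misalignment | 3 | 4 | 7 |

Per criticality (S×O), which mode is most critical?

Criticality = Severity × Occurrence:
  #1: 4 × 4 = 16
  #2: 6 × 9 = 54
  #3: 6 × 3 = 18
  #4: 5 × 10 = 50
  #5: 3 × 5 = 15
  #6: 2 × 4 = 8
  #7: 5 × 2 = 10
  #8: 4 × 5 = 20
  #9: 7 × 4 = 28
Highest criticality is 54 → #2.

#2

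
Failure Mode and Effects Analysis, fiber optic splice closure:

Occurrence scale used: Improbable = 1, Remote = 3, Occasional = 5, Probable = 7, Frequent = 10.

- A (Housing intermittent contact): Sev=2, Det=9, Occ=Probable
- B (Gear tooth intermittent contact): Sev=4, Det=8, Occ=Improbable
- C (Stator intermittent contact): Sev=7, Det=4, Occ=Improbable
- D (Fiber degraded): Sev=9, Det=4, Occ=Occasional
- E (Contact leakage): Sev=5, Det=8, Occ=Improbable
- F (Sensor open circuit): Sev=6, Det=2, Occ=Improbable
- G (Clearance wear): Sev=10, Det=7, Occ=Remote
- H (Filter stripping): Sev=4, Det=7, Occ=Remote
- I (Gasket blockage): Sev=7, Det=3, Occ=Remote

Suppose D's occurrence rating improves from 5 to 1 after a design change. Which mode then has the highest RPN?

RPN = Severity × Occurrence × Detection:
  A: 2 × 7 × 9 = 126
  B: 4 × 1 × 8 = 32
  C: 7 × 1 × 4 = 28
  D: 9 × 5 × 4 = 180
  E: 5 × 1 × 8 = 40
  F: 6 × 1 × 2 = 12
  G: 10 × 3 × 7 = 210
  H: 4 × 3 × 7 = 84
  I: 7 × 3 × 3 = 63
After action: D → 9 × 1 × 4 = 36.
Revised RPNs: G=210, A=126, H=84, I=63, E=40, D=36, B=32, C=28, F=12.
Highest is now G (210).

G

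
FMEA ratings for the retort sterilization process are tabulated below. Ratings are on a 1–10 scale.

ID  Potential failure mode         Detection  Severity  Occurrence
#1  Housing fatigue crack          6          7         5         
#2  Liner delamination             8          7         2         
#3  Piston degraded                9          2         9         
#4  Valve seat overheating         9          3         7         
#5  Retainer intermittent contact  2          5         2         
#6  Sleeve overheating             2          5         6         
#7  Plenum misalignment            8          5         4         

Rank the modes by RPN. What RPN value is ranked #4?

RPN = Severity × Occurrence × Detection:
  #1: 7 × 5 × 6 = 210
  #2: 7 × 2 × 8 = 112
  #3: 2 × 9 × 9 = 162
  #4: 3 × 7 × 9 = 189
  #5: 5 × 2 × 2 = 20
  #6: 5 × 6 × 2 = 60
  #7: 5 × 4 × 8 = 160
Sorted descending: 210, 189, 162, 160, 112, 60, 20.
The fourth-highest RPN is 160 (#7).

160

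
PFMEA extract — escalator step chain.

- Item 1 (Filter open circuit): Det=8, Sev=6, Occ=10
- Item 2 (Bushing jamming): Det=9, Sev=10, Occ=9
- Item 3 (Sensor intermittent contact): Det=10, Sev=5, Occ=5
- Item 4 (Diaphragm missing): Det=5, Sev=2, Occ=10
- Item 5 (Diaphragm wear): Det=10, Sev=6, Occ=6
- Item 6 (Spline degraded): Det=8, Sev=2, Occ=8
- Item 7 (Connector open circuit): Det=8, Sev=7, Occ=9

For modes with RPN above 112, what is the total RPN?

RPN = Severity × Occurrence × Detection:
  Item 1: 6 × 10 × 8 = 480
  Item 2: 10 × 9 × 9 = 810
  Item 3: 5 × 5 × 10 = 250
  Item 4: 2 × 10 × 5 = 100
  Item 5: 6 × 6 × 10 = 360
  Item 6: 2 × 8 × 8 = 128
  Item 7: 7 × 9 × 8 = 504
RPN > 112: Item 1 (480), Item 2 (810), Item 3 (250), Item 5 (360), Item 6 (128), Item 7 (504).
Sum: 480 + 810 + 250 + 360 + 128 + 504 = 2532.

2532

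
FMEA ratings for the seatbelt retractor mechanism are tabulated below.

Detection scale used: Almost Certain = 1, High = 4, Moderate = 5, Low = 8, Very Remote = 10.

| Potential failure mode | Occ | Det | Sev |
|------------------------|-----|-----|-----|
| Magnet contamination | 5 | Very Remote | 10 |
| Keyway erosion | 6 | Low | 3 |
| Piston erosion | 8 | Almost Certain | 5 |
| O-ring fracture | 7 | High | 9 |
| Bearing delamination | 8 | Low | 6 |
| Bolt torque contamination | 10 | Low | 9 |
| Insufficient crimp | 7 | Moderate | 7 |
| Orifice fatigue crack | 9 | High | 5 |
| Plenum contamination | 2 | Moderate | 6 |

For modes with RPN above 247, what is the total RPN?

1856

RPN = Severity × Occurrence × Detection:
  Magnet contamination: 10 × 5 × 10 = 500
  Keyway erosion: 3 × 6 × 8 = 144
  Piston erosion: 5 × 8 × 1 = 40
  O-ring fracture: 9 × 7 × 4 = 252
  Bearing delamination: 6 × 8 × 8 = 384
  Bolt torque contamination: 9 × 10 × 8 = 720
  Insufficient crimp: 7 × 7 × 5 = 245
  Orifice fatigue crack: 5 × 9 × 4 = 180
  Plenum contamination: 6 × 2 × 5 = 60
RPN > 247: Magnet contamination (500), O-ring fracture (252), Bearing delamination (384), Bolt torque contamination (720).
Sum: 500 + 252 + 384 + 720 = 1856.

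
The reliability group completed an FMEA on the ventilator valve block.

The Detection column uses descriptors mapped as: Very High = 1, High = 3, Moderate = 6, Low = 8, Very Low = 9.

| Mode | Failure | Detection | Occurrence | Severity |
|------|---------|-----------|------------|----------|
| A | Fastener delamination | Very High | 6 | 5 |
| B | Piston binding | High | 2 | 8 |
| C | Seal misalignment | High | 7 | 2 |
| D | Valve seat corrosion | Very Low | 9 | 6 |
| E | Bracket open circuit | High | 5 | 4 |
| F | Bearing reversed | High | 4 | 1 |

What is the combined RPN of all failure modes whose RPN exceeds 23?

666

RPN = Severity × Occurrence × Detection:
  A: 5 × 6 × 1 = 30
  B: 8 × 2 × 3 = 48
  C: 2 × 7 × 3 = 42
  D: 6 × 9 × 9 = 486
  E: 4 × 5 × 3 = 60
  F: 1 × 4 × 3 = 12
RPN > 23: A (30), B (48), C (42), D (486), E (60).
Sum: 30 + 48 + 42 + 486 + 60 = 666.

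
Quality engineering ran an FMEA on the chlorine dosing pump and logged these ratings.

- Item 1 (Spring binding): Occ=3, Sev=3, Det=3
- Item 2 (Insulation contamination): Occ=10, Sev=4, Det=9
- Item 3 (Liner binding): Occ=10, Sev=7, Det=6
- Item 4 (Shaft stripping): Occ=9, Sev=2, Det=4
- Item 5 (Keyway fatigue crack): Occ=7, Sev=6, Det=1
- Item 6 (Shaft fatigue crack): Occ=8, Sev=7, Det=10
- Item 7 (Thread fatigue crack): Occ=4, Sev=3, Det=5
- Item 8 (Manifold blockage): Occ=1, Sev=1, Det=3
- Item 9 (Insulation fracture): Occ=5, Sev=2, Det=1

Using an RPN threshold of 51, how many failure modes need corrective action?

5

RPN = Severity × Occurrence × Detection:
  Item 1: 3 × 3 × 3 = 27
  Item 2: 4 × 10 × 9 = 360
  Item 3: 7 × 10 × 6 = 420
  Item 4: 2 × 9 × 4 = 72
  Item 5: 6 × 7 × 1 = 42
  Item 6: 7 × 8 × 10 = 560
  Item 7: 3 × 4 × 5 = 60
  Item 8: 1 × 1 × 3 = 3
  Item 9: 2 × 5 × 1 = 10
Modes with RPN ≥ 51: Item 2 (360), Item 3 (420), Item 4 (72), Item 6 (560), Item 7 (60) → 5.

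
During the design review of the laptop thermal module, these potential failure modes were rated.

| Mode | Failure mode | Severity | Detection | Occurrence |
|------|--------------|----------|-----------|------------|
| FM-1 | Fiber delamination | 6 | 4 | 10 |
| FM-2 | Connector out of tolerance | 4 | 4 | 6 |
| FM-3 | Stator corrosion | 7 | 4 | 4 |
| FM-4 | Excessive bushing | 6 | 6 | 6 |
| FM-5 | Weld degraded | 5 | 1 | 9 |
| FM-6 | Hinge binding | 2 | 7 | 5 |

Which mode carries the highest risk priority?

RPN = Severity × Occurrence × Detection:
  FM-1: 6 × 10 × 4 = 240
  FM-2: 4 × 6 × 4 = 96
  FM-3: 7 × 4 × 4 = 112
  FM-4: 6 × 6 × 6 = 216
  FM-5: 5 × 9 × 1 = 45
  FM-6: 2 × 5 × 7 = 70
Highest RPN is 240 → FM-1.

FM-1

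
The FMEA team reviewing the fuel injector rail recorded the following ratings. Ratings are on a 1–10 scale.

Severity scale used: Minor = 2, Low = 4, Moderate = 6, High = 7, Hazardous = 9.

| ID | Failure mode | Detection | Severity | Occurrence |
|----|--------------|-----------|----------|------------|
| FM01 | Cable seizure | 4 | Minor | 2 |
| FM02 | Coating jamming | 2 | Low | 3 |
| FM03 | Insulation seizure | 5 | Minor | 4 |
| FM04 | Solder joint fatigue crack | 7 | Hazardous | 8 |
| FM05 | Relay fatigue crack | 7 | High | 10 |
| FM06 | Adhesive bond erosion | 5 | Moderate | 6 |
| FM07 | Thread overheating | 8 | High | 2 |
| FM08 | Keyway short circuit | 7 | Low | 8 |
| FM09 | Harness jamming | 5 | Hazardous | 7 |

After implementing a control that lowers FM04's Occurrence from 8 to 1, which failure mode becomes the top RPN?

FM05

RPN = Severity × Occurrence × Detection:
  FM01: 2 × 2 × 4 = 16
  FM02: 4 × 3 × 2 = 24
  FM03: 2 × 4 × 5 = 40
  FM04: 9 × 8 × 7 = 504
  FM05: 7 × 10 × 7 = 490
  FM06: 6 × 6 × 5 = 180
  FM07: 7 × 2 × 8 = 112
  FM08: 4 × 8 × 7 = 224
  FM09: 9 × 7 × 5 = 315
After action: FM04 → 9 × 1 × 7 = 63.
Revised RPNs: FM05=490, FM09=315, FM08=224, FM06=180, FM07=112, FM04=63, FM03=40, FM02=24, FM01=16.
Highest is now FM05 (490).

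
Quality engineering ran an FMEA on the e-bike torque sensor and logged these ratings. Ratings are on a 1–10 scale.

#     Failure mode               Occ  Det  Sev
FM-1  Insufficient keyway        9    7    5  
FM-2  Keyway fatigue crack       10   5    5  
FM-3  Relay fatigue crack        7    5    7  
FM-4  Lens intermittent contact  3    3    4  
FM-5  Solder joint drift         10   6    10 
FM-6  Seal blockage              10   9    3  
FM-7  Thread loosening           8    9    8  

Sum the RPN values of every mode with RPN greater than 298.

1491

RPN = Severity × Occurrence × Detection:
  FM-1: 5 × 9 × 7 = 315
  FM-2: 5 × 10 × 5 = 250
  FM-3: 7 × 7 × 5 = 245
  FM-4: 4 × 3 × 3 = 36
  FM-5: 10 × 10 × 6 = 600
  FM-6: 3 × 10 × 9 = 270
  FM-7: 8 × 8 × 9 = 576
RPN > 298: FM-1 (315), FM-5 (600), FM-7 (576).
Sum: 315 + 600 + 576 = 1491.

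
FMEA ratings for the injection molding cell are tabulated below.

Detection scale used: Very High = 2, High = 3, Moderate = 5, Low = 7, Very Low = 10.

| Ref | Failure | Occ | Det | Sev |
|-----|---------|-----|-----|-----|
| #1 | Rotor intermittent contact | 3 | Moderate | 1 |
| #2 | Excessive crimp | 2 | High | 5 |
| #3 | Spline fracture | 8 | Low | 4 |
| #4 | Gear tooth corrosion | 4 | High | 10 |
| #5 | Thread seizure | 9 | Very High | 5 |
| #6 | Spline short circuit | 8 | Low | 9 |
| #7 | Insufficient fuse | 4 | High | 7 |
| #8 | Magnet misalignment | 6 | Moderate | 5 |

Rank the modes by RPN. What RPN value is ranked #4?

120

RPN = Severity × Occurrence × Detection:
  #1: 1 × 3 × 5 = 15
  #2: 5 × 2 × 3 = 30
  #3: 4 × 8 × 7 = 224
  #4: 10 × 4 × 3 = 120
  #5: 5 × 9 × 2 = 90
  #6: 9 × 8 × 7 = 504
  #7: 7 × 4 × 3 = 84
  #8: 5 × 6 × 5 = 150
Sorted descending: 504, 224, 150, 120, 90, 84, 30, 15.
The fourth-highest RPN is 120 (#4).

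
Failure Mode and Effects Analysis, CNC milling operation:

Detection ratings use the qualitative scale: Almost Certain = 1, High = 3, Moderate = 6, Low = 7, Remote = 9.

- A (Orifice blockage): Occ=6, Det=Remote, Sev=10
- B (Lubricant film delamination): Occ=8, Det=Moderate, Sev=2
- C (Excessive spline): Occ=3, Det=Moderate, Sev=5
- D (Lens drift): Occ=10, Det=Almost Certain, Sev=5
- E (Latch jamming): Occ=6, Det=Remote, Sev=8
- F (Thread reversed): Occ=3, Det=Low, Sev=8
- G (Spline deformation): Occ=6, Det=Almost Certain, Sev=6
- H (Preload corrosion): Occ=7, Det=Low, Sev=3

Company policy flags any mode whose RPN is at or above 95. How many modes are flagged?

5

RPN = Severity × Occurrence × Detection:
  A: 10 × 6 × 9 = 540
  B: 2 × 8 × 6 = 96
  C: 5 × 3 × 6 = 90
  D: 5 × 10 × 1 = 50
  E: 8 × 6 × 9 = 432
  F: 8 × 3 × 7 = 168
  G: 6 × 6 × 1 = 36
  H: 3 × 7 × 7 = 147
Modes with RPN ≥ 95: A (540), B (96), E (432), F (168), H (147) → 5.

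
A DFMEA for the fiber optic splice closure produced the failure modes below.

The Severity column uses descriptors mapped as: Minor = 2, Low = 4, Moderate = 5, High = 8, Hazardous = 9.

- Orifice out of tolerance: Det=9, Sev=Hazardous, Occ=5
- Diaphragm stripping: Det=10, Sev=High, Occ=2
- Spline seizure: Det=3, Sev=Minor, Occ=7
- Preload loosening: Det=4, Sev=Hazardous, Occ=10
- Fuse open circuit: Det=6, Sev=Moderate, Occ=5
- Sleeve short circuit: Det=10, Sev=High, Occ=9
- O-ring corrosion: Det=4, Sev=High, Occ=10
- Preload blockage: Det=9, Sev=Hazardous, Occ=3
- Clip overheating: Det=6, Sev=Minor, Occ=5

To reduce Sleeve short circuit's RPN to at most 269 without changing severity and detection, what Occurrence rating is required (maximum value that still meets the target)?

Sleeve short circuit: S=8, O=9, D=10 → current RPN = 720.
Fixed product = 80. Need 80 × O ≤ 269, so O ≤ 269/80 = 3.36.
Maximum integer Occurrence rating = 3 (gives RPN 240; O=4 would give 320 > 269).

3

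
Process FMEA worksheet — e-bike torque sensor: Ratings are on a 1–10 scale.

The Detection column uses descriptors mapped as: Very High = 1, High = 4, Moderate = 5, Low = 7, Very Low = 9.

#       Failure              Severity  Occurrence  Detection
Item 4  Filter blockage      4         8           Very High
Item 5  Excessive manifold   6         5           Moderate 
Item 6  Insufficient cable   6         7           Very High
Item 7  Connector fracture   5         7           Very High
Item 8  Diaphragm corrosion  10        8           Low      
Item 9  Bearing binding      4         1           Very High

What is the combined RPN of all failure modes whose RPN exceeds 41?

752

RPN = Severity × Occurrence × Detection:
  Item 4: 4 × 8 × 1 = 32
  Item 5: 6 × 5 × 5 = 150
  Item 6: 6 × 7 × 1 = 42
  Item 7: 5 × 7 × 1 = 35
  Item 8: 10 × 8 × 7 = 560
  Item 9: 4 × 1 × 1 = 4
RPN > 41: Item 5 (150), Item 6 (42), Item 8 (560).
Sum: 150 + 42 + 560 = 752.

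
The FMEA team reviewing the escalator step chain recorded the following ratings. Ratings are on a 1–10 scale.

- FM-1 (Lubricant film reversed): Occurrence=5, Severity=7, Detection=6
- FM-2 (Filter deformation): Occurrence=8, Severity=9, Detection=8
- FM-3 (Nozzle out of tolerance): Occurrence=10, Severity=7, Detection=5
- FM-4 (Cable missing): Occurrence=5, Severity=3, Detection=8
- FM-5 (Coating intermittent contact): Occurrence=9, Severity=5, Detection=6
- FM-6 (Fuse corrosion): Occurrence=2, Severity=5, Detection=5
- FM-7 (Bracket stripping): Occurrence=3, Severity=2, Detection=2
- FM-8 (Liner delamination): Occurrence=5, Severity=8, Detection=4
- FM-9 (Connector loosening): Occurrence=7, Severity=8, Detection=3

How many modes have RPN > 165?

5

RPN = Severity × Occurrence × Detection:
  FM-1: 7 × 5 × 6 = 210
  FM-2: 9 × 8 × 8 = 576
  FM-3: 7 × 10 × 5 = 350
  FM-4: 3 × 5 × 8 = 120
  FM-5: 5 × 9 × 6 = 270
  FM-6: 5 × 2 × 5 = 50
  FM-7: 2 × 3 × 2 = 12
  FM-8: 8 × 5 × 4 = 160
  FM-9: 8 × 7 × 3 = 168
Modes with RPN > 165: FM-1 (210), FM-2 (576), FM-3 (350), FM-5 (270), FM-9 (168) → 5.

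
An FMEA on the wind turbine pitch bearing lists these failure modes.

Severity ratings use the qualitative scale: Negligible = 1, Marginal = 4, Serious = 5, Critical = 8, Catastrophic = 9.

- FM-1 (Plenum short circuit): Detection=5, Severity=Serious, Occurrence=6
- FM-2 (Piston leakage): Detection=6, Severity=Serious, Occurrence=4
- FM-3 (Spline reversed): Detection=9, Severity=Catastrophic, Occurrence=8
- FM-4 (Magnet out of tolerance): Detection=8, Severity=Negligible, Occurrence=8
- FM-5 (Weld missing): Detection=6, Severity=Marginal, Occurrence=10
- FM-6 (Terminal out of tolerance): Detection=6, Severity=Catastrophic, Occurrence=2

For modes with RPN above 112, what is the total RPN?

RPN = Severity × Occurrence × Detection:
  FM-1: 5 × 6 × 5 = 150
  FM-2: 5 × 4 × 6 = 120
  FM-3: 9 × 8 × 9 = 648
  FM-4: 1 × 8 × 8 = 64
  FM-5: 4 × 10 × 6 = 240
  FM-6: 9 × 2 × 6 = 108
RPN > 112: FM-1 (150), FM-2 (120), FM-3 (648), FM-5 (240).
Sum: 150 + 120 + 648 + 240 = 1158.

1158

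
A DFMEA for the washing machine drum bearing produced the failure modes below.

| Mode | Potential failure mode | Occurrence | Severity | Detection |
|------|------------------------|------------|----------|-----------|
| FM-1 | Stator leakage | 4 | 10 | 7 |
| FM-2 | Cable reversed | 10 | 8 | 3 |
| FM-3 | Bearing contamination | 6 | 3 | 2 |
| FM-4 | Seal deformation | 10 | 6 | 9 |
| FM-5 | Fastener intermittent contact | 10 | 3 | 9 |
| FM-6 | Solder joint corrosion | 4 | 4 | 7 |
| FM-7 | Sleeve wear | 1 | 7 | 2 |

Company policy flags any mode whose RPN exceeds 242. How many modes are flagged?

3

RPN = Severity × Occurrence × Detection:
  FM-1: 10 × 4 × 7 = 280
  FM-2: 8 × 10 × 3 = 240
  FM-3: 3 × 6 × 2 = 36
  FM-4: 6 × 10 × 9 = 540
  FM-5: 3 × 10 × 9 = 270
  FM-6: 4 × 4 × 7 = 112
  FM-7: 7 × 1 × 2 = 14
Modes with RPN > 242: FM-1 (280), FM-4 (540), FM-5 (270) → 3.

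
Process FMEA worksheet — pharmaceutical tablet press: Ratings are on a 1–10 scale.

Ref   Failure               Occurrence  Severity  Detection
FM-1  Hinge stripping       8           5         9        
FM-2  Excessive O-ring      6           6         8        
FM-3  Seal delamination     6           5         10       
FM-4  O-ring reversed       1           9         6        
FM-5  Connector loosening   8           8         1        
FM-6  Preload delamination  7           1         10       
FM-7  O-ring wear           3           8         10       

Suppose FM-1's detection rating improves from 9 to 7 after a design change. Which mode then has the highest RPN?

RPN = Severity × Occurrence × Detection:
  FM-1: 5 × 8 × 9 = 360
  FM-2: 6 × 6 × 8 = 288
  FM-3: 5 × 6 × 10 = 300
  FM-4: 9 × 1 × 6 = 54
  FM-5: 8 × 8 × 1 = 64
  FM-6: 1 × 7 × 10 = 70
  FM-7: 8 × 3 × 10 = 240
After action: FM-1 → 5 × 8 × 7 = 280.
Revised RPNs: FM-3=300, FM-2=288, FM-1=280, FM-7=240, FM-6=70, FM-5=64, FM-4=54.
Highest is now FM-3 (300).

FM-3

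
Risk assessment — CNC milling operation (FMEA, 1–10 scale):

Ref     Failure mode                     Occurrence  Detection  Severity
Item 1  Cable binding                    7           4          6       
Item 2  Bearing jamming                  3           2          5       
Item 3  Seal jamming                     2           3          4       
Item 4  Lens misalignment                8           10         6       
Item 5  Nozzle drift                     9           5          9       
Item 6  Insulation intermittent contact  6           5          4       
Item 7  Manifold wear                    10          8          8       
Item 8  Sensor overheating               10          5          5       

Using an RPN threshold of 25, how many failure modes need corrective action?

RPN = Severity × Occurrence × Detection:
  Item 1: 6 × 7 × 4 = 168
  Item 2: 5 × 3 × 2 = 30
  Item 3: 4 × 2 × 3 = 24
  Item 4: 6 × 8 × 10 = 480
  Item 5: 9 × 9 × 5 = 405
  Item 6: 4 × 6 × 5 = 120
  Item 7: 8 × 10 × 8 = 640
  Item 8: 5 × 10 × 5 = 250
Modes with RPN ≥ 25: Item 1 (168), Item 2 (30), Item 4 (480), Item 5 (405), Item 6 (120), Item 7 (640), Item 8 (250) → 7.

7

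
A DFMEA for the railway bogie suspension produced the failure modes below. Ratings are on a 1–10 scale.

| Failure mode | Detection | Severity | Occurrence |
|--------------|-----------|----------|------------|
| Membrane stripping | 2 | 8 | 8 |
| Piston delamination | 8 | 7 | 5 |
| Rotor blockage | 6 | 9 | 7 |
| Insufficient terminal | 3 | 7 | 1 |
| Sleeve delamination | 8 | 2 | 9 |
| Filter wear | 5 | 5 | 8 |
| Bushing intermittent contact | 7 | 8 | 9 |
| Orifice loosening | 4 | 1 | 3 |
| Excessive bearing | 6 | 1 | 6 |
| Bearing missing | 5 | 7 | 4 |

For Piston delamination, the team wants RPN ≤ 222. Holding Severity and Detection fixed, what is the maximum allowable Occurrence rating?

3

Piston delamination: S=7, O=5, D=8 → current RPN = 280.
Fixed product = 56. Need 56 × O ≤ 222, so O ≤ 222/56 = 3.96.
Maximum integer Occurrence rating = 3 (gives RPN 168; O=4 would give 224 > 222).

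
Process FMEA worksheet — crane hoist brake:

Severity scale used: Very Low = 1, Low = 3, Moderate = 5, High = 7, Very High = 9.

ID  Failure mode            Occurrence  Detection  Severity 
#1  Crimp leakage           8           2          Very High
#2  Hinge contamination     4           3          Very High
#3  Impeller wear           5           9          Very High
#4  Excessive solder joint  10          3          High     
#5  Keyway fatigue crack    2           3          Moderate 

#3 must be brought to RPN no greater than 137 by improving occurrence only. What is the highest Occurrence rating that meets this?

1

#3: S=9, O=5, D=9 → current RPN = 405.
Fixed product = 81. Need 81 × O ≤ 137, so O ≤ 137/81 = 1.69.
Maximum integer Occurrence rating = 1 (gives RPN 81; O=2 would give 162 > 137).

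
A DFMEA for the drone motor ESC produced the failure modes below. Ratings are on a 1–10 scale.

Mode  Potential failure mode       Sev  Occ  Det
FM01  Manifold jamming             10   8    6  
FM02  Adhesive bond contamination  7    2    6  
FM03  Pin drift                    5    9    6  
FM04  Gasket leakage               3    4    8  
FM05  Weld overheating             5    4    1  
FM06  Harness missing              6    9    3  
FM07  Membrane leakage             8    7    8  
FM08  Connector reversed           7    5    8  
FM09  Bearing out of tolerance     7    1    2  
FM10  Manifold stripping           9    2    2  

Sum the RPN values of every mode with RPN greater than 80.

1820

RPN = Severity × Occurrence × Detection:
  FM01: 10 × 8 × 6 = 480
  FM02: 7 × 2 × 6 = 84
  FM03: 5 × 9 × 6 = 270
  FM04: 3 × 4 × 8 = 96
  FM05: 5 × 4 × 1 = 20
  FM06: 6 × 9 × 3 = 162
  FM07: 8 × 7 × 8 = 448
  FM08: 7 × 5 × 8 = 280
  FM09: 7 × 1 × 2 = 14
  FM10: 9 × 2 × 2 = 36
RPN > 80: FM01 (480), FM02 (84), FM03 (270), FM04 (96), FM06 (162), FM07 (448), FM08 (280).
Sum: 480 + 84 + 270 + 96 + 162 + 448 + 280 = 1820.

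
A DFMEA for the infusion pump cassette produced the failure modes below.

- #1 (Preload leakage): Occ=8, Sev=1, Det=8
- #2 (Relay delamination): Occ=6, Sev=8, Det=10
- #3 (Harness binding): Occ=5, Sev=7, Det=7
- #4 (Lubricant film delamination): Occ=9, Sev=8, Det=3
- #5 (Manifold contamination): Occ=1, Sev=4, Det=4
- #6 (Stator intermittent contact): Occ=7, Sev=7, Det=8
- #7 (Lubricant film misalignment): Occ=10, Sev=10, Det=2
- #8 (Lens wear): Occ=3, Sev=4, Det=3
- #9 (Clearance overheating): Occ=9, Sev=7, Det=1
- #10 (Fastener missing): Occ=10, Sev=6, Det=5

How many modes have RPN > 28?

9

RPN = Severity × Occurrence × Detection:
  #1: 1 × 8 × 8 = 64
  #2: 8 × 6 × 10 = 480
  #3: 7 × 5 × 7 = 245
  #4: 8 × 9 × 3 = 216
  #5: 4 × 1 × 4 = 16
  #6: 7 × 7 × 8 = 392
  #7: 10 × 10 × 2 = 200
  #8: 4 × 3 × 3 = 36
  #9: 7 × 9 × 1 = 63
  #10: 6 × 10 × 5 = 300
Modes with RPN > 28: #1 (64), #2 (480), #3 (245), #4 (216), #6 (392), #7 (200), #8 (36), #9 (63), #10 (300) → 9.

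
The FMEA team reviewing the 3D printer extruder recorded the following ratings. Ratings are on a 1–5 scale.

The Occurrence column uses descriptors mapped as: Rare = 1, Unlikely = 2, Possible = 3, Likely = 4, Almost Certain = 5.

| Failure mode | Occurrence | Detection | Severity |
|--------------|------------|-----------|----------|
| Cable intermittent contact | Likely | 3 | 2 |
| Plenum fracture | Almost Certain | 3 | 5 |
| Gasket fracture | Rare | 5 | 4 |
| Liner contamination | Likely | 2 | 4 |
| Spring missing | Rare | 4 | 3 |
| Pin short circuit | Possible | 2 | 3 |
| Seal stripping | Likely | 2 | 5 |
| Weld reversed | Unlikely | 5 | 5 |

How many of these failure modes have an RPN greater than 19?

6

RPN = Severity × Occurrence × Detection:
  Cable intermittent contact: 2 × 4 × 3 = 24
  Plenum fracture: 5 × 5 × 3 = 75
  Gasket fracture: 4 × 1 × 5 = 20
  Liner contamination: 4 × 4 × 2 = 32
  Spring missing: 3 × 1 × 4 = 12
  Pin short circuit: 3 × 3 × 2 = 18
  Seal stripping: 5 × 4 × 2 = 40
  Weld reversed: 5 × 2 × 5 = 50
Modes with RPN > 19: Cable intermittent contact (24), Plenum fracture (75), Gasket fracture (20), Liner contamination (32), Seal stripping (40), Weld reversed (50) → 6.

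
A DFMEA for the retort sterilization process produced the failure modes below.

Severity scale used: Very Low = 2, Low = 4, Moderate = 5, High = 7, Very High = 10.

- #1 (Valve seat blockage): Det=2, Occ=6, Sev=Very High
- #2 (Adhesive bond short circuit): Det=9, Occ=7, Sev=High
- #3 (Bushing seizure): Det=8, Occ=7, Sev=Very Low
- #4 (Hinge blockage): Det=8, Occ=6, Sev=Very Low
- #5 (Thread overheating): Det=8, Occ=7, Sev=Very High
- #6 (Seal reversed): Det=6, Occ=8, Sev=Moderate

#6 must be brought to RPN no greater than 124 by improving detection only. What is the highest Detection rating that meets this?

#6: S=5, O=8, D=6 → current RPN = 240.
Fixed product = 40. Need 40 × D ≤ 124, so D ≤ 124/40 = 3.10.
Maximum integer Detection rating = 3 (gives RPN 120; D=4 would give 160 > 124).

3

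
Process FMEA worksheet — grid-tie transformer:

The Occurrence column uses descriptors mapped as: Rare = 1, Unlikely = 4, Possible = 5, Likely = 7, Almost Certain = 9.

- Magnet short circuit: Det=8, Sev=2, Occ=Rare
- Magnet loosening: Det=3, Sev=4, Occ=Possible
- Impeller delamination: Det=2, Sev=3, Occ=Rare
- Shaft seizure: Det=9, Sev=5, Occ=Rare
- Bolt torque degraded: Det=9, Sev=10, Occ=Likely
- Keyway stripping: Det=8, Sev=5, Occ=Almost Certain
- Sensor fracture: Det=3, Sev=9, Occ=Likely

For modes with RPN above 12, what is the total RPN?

1300

RPN = Severity × Occurrence × Detection:
  Magnet short circuit: 2 × 1 × 8 = 16
  Magnet loosening: 4 × 5 × 3 = 60
  Impeller delamination: 3 × 1 × 2 = 6
  Shaft seizure: 5 × 1 × 9 = 45
  Bolt torque degraded: 10 × 7 × 9 = 630
  Keyway stripping: 5 × 9 × 8 = 360
  Sensor fracture: 9 × 7 × 3 = 189
RPN > 12: Magnet short circuit (16), Magnet loosening (60), Shaft seizure (45), Bolt torque degraded (630), Keyway stripping (360), Sensor fracture (189).
Sum: 16 + 60 + 45 + 630 + 360 + 189 = 1300.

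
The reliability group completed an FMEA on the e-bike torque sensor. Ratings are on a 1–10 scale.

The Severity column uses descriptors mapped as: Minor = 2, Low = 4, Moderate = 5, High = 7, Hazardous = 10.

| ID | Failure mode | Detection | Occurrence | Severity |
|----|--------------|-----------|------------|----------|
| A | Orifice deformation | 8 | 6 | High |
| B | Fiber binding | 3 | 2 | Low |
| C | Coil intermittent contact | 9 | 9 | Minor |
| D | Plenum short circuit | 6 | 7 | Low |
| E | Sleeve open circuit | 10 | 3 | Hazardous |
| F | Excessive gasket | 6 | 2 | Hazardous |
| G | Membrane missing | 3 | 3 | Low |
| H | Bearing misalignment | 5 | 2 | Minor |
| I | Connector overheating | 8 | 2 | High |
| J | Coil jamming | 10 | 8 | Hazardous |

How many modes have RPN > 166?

4

RPN = Severity × Occurrence × Detection:
  A: 7 × 6 × 8 = 336
  B: 4 × 2 × 3 = 24
  C: 2 × 9 × 9 = 162
  D: 4 × 7 × 6 = 168
  E: 10 × 3 × 10 = 300
  F: 10 × 2 × 6 = 120
  G: 4 × 3 × 3 = 36
  H: 2 × 2 × 5 = 20
  I: 7 × 2 × 8 = 112
  J: 10 × 8 × 10 = 800
Modes with RPN > 166: A (336), D (168), E (300), J (800) → 4.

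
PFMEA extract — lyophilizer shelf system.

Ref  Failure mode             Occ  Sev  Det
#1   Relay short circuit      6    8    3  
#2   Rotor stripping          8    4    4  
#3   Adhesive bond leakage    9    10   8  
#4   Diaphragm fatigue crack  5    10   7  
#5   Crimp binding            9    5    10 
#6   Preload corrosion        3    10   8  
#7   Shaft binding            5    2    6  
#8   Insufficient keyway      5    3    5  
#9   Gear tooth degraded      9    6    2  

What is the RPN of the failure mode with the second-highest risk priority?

RPN = Severity × Occurrence × Detection:
  #1: 8 × 6 × 3 = 144
  #2: 4 × 8 × 4 = 128
  #3: 10 × 9 × 8 = 720
  #4: 10 × 5 × 7 = 350
  #5: 5 × 9 × 10 = 450
  #6: 10 × 3 × 8 = 240
  #7: 2 × 5 × 6 = 60
  #8: 3 × 5 × 5 = 75
  #9: 6 × 9 × 2 = 108
Sorted descending: 720, 450, 350, 240, 144, 128, 108, 75, 60.
The second-highest RPN is 450 (#5).

450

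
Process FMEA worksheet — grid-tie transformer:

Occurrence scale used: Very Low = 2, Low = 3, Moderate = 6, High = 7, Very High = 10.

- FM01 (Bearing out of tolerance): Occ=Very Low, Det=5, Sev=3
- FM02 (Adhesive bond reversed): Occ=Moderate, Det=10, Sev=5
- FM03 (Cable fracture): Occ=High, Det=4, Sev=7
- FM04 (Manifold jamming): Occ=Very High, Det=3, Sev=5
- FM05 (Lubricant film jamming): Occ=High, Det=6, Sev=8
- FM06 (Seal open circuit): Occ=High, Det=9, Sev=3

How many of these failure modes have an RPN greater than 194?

3

RPN = Severity × Occurrence × Detection:
  FM01: 3 × 2 × 5 = 30
  FM02: 5 × 6 × 10 = 300
  FM03: 7 × 7 × 4 = 196
  FM04: 5 × 10 × 3 = 150
  FM05: 8 × 7 × 6 = 336
  FM06: 3 × 7 × 9 = 189
Modes with RPN > 194: FM02 (300), FM03 (196), FM05 (336) → 3.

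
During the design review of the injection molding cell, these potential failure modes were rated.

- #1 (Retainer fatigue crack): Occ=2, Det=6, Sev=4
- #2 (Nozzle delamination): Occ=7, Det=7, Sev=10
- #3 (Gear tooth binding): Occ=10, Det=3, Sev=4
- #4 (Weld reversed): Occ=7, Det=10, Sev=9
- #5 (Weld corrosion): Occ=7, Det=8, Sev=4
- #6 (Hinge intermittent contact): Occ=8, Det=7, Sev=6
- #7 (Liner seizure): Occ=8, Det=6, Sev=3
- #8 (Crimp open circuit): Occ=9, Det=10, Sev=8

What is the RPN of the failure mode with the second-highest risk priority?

RPN = Severity × Occurrence × Detection:
  #1: 4 × 2 × 6 = 48
  #2: 10 × 7 × 7 = 490
  #3: 4 × 10 × 3 = 120
  #4: 9 × 7 × 10 = 630
  #5: 4 × 7 × 8 = 224
  #6: 6 × 8 × 7 = 336
  #7: 3 × 8 × 6 = 144
  #8: 8 × 9 × 10 = 720
Sorted descending: 720, 630, 490, 336, 224, 144, 120, 48.
The second-highest RPN is 630 (#4).

630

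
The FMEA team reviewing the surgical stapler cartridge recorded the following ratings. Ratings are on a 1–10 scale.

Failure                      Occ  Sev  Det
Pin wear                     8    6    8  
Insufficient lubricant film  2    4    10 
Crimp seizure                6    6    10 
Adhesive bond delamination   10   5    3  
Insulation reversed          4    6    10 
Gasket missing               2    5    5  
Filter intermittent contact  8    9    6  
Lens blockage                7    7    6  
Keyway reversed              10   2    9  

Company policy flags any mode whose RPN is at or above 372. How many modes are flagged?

2

RPN = Severity × Occurrence × Detection:
  Pin wear: 6 × 8 × 8 = 384
  Insufficient lubricant film: 4 × 2 × 10 = 80
  Crimp seizure: 6 × 6 × 10 = 360
  Adhesive bond delamination: 5 × 10 × 3 = 150
  Insulation reversed: 6 × 4 × 10 = 240
  Gasket missing: 5 × 2 × 5 = 50
  Filter intermittent contact: 9 × 8 × 6 = 432
  Lens blockage: 7 × 7 × 6 = 294
  Keyway reversed: 2 × 10 × 9 = 180
Modes with RPN ≥ 372: Pin wear (384), Filter intermittent contact (432) → 2.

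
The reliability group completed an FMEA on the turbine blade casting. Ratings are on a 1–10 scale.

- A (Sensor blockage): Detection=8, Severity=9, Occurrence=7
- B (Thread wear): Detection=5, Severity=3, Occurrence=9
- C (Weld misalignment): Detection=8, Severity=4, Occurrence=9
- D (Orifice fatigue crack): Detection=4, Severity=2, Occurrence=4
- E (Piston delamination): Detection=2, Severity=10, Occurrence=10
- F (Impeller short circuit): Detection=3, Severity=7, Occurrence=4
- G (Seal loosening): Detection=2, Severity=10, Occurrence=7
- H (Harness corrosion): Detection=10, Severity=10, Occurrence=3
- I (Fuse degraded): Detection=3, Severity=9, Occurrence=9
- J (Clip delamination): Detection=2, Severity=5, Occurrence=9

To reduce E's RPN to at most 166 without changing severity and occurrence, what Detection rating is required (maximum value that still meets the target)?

E: S=10, O=10, D=2 → current RPN = 200.
Fixed product = 100. Need 100 × D ≤ 166, so D ≤ 166/100 = 1.66.
Maximum integer Detection rating = 1 (gives RPN 100; D=2 would give 200 > 166).

1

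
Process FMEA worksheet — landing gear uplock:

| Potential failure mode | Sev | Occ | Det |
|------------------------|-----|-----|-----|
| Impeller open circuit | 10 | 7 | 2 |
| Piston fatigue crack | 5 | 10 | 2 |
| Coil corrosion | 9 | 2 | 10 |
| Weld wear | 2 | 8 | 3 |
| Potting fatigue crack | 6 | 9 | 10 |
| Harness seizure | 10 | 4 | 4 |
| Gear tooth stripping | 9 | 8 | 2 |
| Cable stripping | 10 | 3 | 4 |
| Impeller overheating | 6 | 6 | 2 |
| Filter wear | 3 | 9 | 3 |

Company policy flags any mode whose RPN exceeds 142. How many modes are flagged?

RPN = Severity × Occurrence × Detection:
  Impeller open circuit: 10 × 7 × 2 = 140
  Piston fatigue crack: 5 × 10 × 2 = 100
  Coil corrosion: 9 × 2 × 10 = 180
  Weld wear: 2 × 8 × 3 = 48
  Potting fatigue crack: 6 × 9 × 10 = 540
  Harness seizure: 10 × 4 × 4 = 160
  Gear tooth stripping: 9 × 8 × 2 = 144
  Cable stripping: 10 × 3 × 4 = 120
  Impeller overheating: 6 × 6 × 2 = 72
  Filter wear: 3 × 9 × 3 = 81
Modes with RPN > 142: Coil corrosion (180), Potting fatigue crack (540), Harness seizure (160), Gear tooth stripping (144) → 4.

4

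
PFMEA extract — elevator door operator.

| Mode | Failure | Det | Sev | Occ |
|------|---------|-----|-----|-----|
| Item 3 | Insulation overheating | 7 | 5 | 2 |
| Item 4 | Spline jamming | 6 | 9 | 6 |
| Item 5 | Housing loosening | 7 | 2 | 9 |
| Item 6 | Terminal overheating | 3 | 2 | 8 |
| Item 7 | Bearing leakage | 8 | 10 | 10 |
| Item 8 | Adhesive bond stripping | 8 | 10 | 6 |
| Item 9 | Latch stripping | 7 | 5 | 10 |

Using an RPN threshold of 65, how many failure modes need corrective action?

6

RPN = Severity × Occurrence × Detection:
  Item 3: 5 × 2 × 7 = 70
  Item 4: 9 × 6 × 6 = 324
  Item 5: 2 × 9 × 7 = 126
  Item 6: 2 × 8 × 3 = 48
  Item 7: 10 × 10 × 8 = 800
  Item 8: 10 × 6 × 8 = 480
  Item 9: 5 × 10 × 7 = 350
Modes with RPN ≥ 65: Item 3 (70), Item 4 (324), Item 5 (126), Item 7 (800), Item 8 (480), Item 9 (350) → 6.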